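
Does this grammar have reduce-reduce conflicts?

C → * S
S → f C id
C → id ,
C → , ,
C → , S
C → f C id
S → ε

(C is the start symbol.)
No reduce-reduce conflicts

Augment with C' → C and build the canonical LR(0) collection (I0 = CLOSURE({[C' → . C]}), then GOTO on every symbol after a dot until no new states appear). It has 15 states:
  I0: { [C → . * S], [C → . , ,], [C → . , S], [C → . f C id], [C → . id ,], [C' → . C] }  — shift
  I1: { [C → * . S], [S → . f C id], [S → .] }  — shift, reduce
  I2: { [C → , . ,], [C → , . S], [S → . f C id], [S → .] }  — shift, reduce
  I3: { [C' → C .] }  — accept
  I4: { [C → . * S], [C → . , ,], [C → . , S], [C → . f C id], [C → . id ,], [C → f . C id] }  — shift
  I5: { [C → id . ,] }  — shift
  I6: { [C → id , .] }  — reduce
  I7: { [C → f C . id] }  — shift
  I8: { [C → f C id .] }  — reduce
  I9: { [C → , , .] }  — reduce
  I10: { [C → , S .] }  — reduce
  I11: { [C → . * S], [C → . , ,], [C → . , S], [C → . f C id], [C → . id ,], [S → f . C id] }  — shift
  I12: { [S → f C . id] }  — shift
  I13: { [S → f C id .] }  — reduce
  I14: { [C → * S .] }  — reduce

No state contains more than one complete item.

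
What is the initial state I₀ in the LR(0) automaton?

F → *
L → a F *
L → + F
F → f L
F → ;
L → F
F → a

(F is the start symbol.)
First, augment the grammar with F' → F
I₀ = CLOSURE({ [F' → . F] }):
  [F' → . F] has the dot before F: add [F → . *], [F → . f L], [F → . ;], [F → . a]
No further items can be added.

I₀ = { [F → . *], [F → . ;], [F → . a], [F → . f L], [F' → . F] }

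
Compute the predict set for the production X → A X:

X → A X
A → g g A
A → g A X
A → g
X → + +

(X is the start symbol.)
PREDICT(X → A X) = (FIRST(RHS) \ {ε}) ∪ (FOLLOW(X) if ε ∈ FIRST(RHS), i.e. RHS ⇒* ε)
FIRST(A) = { 'g' }
FIRST(A X) = { 'g' }
ε ∉ FIRST(A X), so FOLLOW(X) is not added.
PREDICT(X → A X) = { 'g' }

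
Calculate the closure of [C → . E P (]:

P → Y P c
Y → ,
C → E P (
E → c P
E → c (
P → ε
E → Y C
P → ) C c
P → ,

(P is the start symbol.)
{ [C → . E P (], [E → . Y C], [E → . c (], [E → . c P], [Y → . ,] }

Start with: [C → . E P (]
  [C → . E P (] has the dot before E: add [E → . c P], [E → . c (], [E → . Y C]
  [E → . Y C] has the dot before Y: add [Y → . ,]
No further items can be added.

CLOSURE = { [C → . E P (], [E → . Y C], [E → . c (], [E → . c P], [Y → . ,] }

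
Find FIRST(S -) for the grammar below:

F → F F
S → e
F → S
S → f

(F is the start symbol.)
{ 'e', 'f' }

FIRST sets of the non-terminals involved (from the grammar, by fixed-point iteration):
  FIRST(S) = { 'e', 'f' }

To compute FIRST(S -), process the symbols left to right:
Symbol S is a non-terminal. Add FIRST(S) \ {ε} = { 'e', 'f' }
S is not nullable (ε ∉ FIRST(S)), so stop here.
FIRST(S -) = { 'e', 'f' }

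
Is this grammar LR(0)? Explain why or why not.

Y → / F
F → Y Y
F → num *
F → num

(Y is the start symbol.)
Augment with Y' → Y and build the canonical LR(0) collection (I0 = CLOSURE({[Y' → . Y]}), then GOTO on every symbol after a dot until no new states appear). It has 8 states:
  I0: { [Y → . / F], [Y' → . Y] }  — shift
  I1: { [F → . Y Y], [F → . num *], [F → . num], [Y → . / F], [Y → / . F] }  — shift
  I2: { [Y' → Y .] }  — accept
  I3: { [Y → / F .] }  — reduce
  I4: { [F → Y . Y], [Y → . / F] }  — shift
  I5: { [F → num . *], [F → num .] }  — shift, reduce
  I6: { [F → num * .] }  — reduce
  I7: { [F → Y Y .] }  — reduce

Conflict in state I5:
  Shift-reduce conflict between [F → num .] and [F → num . *]
So the grammar is NOT LR(0).

Answer: No. Shift-reduce conflict between [F → num .] and [F → num . *]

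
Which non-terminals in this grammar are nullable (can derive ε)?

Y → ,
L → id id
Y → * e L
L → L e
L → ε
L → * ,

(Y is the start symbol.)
{ 'L' }

ε-productions: L → ε
So L is immediately nullable.
No further non-terminal can be added: every production for the remaining non-terminals contains a terminal or a non-nullable non-terminal.
Nullable = { 'L' }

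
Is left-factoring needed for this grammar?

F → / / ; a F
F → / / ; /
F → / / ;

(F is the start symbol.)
Left-factoring is needed when two productions for the same non-terminal
share a common prefix on the right-hand side.

Productions for F:
  F → / / ; a F
  F → / / ; /
  F → / / ;

Found common prefix '/ / ;' in productions for F

Answer: Yes, F has productions with common prefix '/ / ;'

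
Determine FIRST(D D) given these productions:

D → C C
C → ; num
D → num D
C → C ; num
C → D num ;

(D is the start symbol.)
FIRST sets of the non-terminals involved (from the grammar, by fixed-point iteration):
  FIRST(D) = { ';', 'num' }

To compute FIRST(D D), process the symbols left to right:
Symbol D is a non-terminal. Add FIRST(D) \ {ε} = { ';', 'num' }
D is not nullable (ε ∉ FIRST(D)), so stop here.
FIRST(D D) = { ';', 'num' }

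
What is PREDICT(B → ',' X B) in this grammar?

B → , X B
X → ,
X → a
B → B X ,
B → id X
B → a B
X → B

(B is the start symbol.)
{ ',' }

PREDICT(B → ',' X B) = (FIRST(RHS) \ {ε}) ∪ (FOLLOW(B) if ε ∈ FIRST(RHS), i.e. RHS ⇒* ε)
FIRST(',' X B) = { ',' }
ε ∉ FIRST(',' X B), so FOLLOW(B) is not added.
PREDICT(B → ',' X B) = { ',' }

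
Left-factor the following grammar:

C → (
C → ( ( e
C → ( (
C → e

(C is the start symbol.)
C → ( C'
C' → ε
C' → ( C''
C'' → e
C'' → ε
C → e

Left-factoring transforms A → αβ₁ | αβ₂ into A → αA' and A' → β₁ | β₂
(α is the longest common prefix among the alternatives). Repeat until
no nonterminal has two alternatives with a common prefix.

Round 1: C has alternatives sharing prefix '('. Introduce C': C → ( C'
  Add: C' → ε
  Add: C' → ( e
  Add: C' → (

Round 2: C' has alternatives sharing prefix '('. Introduce C'': C' → ( C''
  Add: C'' → e
  Add: C'' → ε

No remaining common prefixes — done.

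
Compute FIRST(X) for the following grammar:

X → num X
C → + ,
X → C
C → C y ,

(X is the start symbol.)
To compute FIRST(X), examine every production with X on the left-hand side, reading each right-hand side left to right until a non-nullable symbol is reached.

FIRST sets of the other non-terminals involved (by the same procedure, iterated to a fixed point):
  FIRST(C) = { '+' }

From X → num X:
  - num is a terminal: add 'num' and stop
From X → C:
  - C is a non-terminal: add FIRST(C) \ {ε} = { '+' }
    C is not nullable, so stop

Collecting: FIRST(X) = { '+', 'num' }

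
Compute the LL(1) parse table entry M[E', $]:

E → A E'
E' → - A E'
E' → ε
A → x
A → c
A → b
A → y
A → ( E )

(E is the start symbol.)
E' → ε

To find M[E', $], we find productions for E' where $ is in the predict set (PREDICT(N → α) = (FIRST(α) \ {ε}) ∪ (FOLLOW(N) if α ⇒* ε)).

Relevant sets:
  FOLLOW(E') = { $, ')' }

E' → - A E': PREDICT = { '-' }
E' → ε: PREDICT = { $, ')' }
  $ is in predict set, so this production goes in M[E', $]

M[E', $] = E' → ε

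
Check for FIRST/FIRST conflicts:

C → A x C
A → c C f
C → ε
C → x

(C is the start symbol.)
No FIRST/FIRST conflicts.

A FIRST/FIRST conflict occurs when two productions N → α and N → β for the same non-terminal have FIRST(α) ∩ FIRST(β) ≠ ∅ (with ε ∈ FIRST of a nullable right-hand side, so two nullable alternatives also conflict).

FIRST sets of the non-terminals at (or reachable through a nullable prefix from) the front of some alternative:
  FIRST(A) = { 'c' }

Productions for C:
  C → A x C: FIRST = { 'c' }
  C → ε: FIRST = { ε }
  C → x: FIRST = { 'x' }
A has only one production, so no FIRST/FIRST conflict is possible there.

All alternatives of each non-terminal have pairwise disjoint FIRST sets.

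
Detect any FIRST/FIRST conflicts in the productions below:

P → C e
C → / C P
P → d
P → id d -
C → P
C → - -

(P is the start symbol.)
Yes. P → C e / P → d on { 'd' }; P → C e / P → id d '-' on { 'id' }; C → '/' C P / C → P on { '/' }; C → P / C → '-' '-' on { '-' }

A FIRST/FIRST conflict occurs when two productions N → α and N → β for the same non-terminal have FIRST(α) ∩ FIRST(β) ≠ ∅ (with ε ∈ FIRST of a nullable right-hand side, so two nullable alternatives also conflict).

FIRST sets of the non-terminals at (or reachable through a nullable prefix from) the front of some alternative:
  FIRST(C) = { '-', '/', 'd', 'id' }
  FIRST(P) = { '-', '/', 'd', 'id' }

Productions for P:
  P → C e: FIRST = { '-', '/', 'd', 'id' }
  P → d: FIRST = { 'd' }
  P → id d -: FIRST = { 'id' }
Productions for C:
  C → / C P: FIRST = { '/' }
  C → P: FIRST = { '-', '/', 'd', 'id' }
  C → - -: FIRST = { '-' }

Conflict for P: P → C e and P → d
  Overlap: { 'd' }
Conflict for P: P → C e and P → id d -
  Overlap: { 'id' }
Conflict for C: C → / C P and C → P
  Overlap: { '/' }
Conflict for C: C → P and C → - -
  Overlap: { '-' }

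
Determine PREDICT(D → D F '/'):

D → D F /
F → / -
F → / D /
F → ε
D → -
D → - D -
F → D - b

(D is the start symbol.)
PREDICT(D → D F '/') = (FIRST(RHS) \ {ε}) ∪ (FOLLOW(D) if ε ∈ FIRST(RHS), i.e. RHS ⇒* ε)
FIRST(D) = { '-' }
FIRST(D F '/') = { '-' }
ε ∉ FIRST(D F '/'), so FOLLOW(D) is not added.
PREDICT(D → D F '/') = { '-' }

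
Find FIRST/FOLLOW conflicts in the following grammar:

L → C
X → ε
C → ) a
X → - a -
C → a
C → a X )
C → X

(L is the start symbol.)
A FIRST/FOLLOW conflict occurs when a non-terminal N has a nullable alternative N → β (β ⇒* ε) and another alternative N → α with FIRST(α) ∩ FOLLOW(N) ≠ ∅: on such a lookahead the parser cannot decide between expanding α and letting N vanish via β.

Nullable non-terminals: C, L, X.
FIRST sets used below: FIRST(X) = { '-', ε }

C: nullable alternative(s) C → X; FOLLOW(C) = { $ }
  C → ) a: FIRST \ {ε} = { ')' } — disjoint from FOLLOW(C)
  C → a: FIRST \ {ε} = { 'a' } — disjoint from FOLLOW(C)
  C → a X ): FIRST \ {ε} = { 'a' } — disjoint from FOLLOW(C)
  C → X: FIRST \ {ε} = { '-' } — this is the only nullable alternative, skip
L has a nullable alternative but only one production, so nothing to check.

X: nullable alternative(s) X → ε; FOLLOW(X) = { $, ')' }
  X → ε: FIRST \ {ε} = { } — this is the only nullable alternative, skip
  X → - a -: FIRST \ {ε} = { '-' } — disjoint from FOLLOW(X)

No FIRST/FOLLOW conflicts found.

Answer: No FIRST/FOLLOW conflicts.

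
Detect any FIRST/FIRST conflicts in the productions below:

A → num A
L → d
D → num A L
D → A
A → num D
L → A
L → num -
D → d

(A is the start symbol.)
Yes. A → num A / A → num D on { 'num' }; L → A / L → num '-' on { 'num' }; D → num A L / D → A on { 'num' }

FIRST sets of the non-terminals at (or reachable through a nullable prefix from) the front of some alternative:
  FIRST(A) = { 'num' }

Productions for A:
  A → num A: FIRST = { 'num' }
  A → num D: FIRST = { 'num' }
Productions for L:
  L → d: FIRST = { 'd' }
  L → A: FIRST = { 'num' }
  L → num -: FIRST = { 'num' }
Productions for D:
  D → num A L: FIRST = { 'num' }
  D → A: FIRST = { 'num' }
  D → d: FIRST = { 'd' }

Conflict for A: A → num A and A → num D
  Overlap: { 'num' }
Conflict for L: L → A and L → num -
  Overlap: { 'num' }
Conflict for D: D → num A L and D → A
  Overlap: { 'num' }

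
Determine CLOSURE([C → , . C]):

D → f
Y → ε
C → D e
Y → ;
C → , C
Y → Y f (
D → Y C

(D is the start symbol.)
{ [C → , . C], [C → . , C], [C → . D e], [D → . Y C], [D → . f], [Y → . ;], [Y → . Y f (], [Y → .] }

To compute CLOSURE, for each item [A → α.Bβ] where B is a non-terminal, add [B → .γ] for all productions B → γ; repeat for the newly added items until nothing changes.

Start with: [C → , . C]
  [C → , . C] has the dot before C: add [C → . D e], [C → . , C]
  [C → . D e] has the dot before D: add [D → . f], [D → . Y C]
  [D → . Y C] has the dot before Y: add [Y → .], [Y → . ;], [Y → . Y f (]
No further items can be added.

CLOSURE = { [C → , . C], [C → . , C], [C → . D e], [D → . Y C], [D → . f], [Y → . ;], [Y → . Y f (], [Y → .] }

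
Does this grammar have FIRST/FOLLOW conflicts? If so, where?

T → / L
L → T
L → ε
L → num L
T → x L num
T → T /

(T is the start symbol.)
Yes. L → T with FOLLOW(L) on { '/' }; L → num L with FOLLOW(L) on { 'num' }

Nullable non-terminals: L.
FIRST sets used below: FIRST(T) = { '/', 'x' }

L: nullable alternative(s) L → ε; FOLLOW(L) = { $, '/', 'num' }
  L → T: FIRST \ {ε} = { '/', 'x' } — overlaps FOLLOW(L) on { '/' }: CONFLICT
  L → ε: FIRST \ {ε} = { } — this is the only nullable alternative, skip
  L → num L: FIRST \ {ε} = { 'num' } — overlaps FOLLOW(L) on { 'num' }: CONFLICT

T has no nullable alternative, so no FIRST/FOLLOW check is needed there.

So the grammar has 2 FIRST/FOLLOW conflicts (marked CONFLICT above).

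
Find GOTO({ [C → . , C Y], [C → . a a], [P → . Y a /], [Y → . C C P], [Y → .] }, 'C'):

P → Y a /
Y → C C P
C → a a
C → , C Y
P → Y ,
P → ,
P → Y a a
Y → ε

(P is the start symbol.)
GOTO(I, 'C') = CLOSURE({ [A → αX.β] : [A → α.Xβ] ∈ I, X = 'C' })

Items with dot before 'C', with the dot advanced:
  [Y → . C C P] → [Y → C . C P]
Closure of the advanced items:
  [Y → C . C P] has the dot before C: add [C → . a a], [C → . , C Y]

GOTO = { [C → . , C Y], [C → . a a], [Y → C . C P] }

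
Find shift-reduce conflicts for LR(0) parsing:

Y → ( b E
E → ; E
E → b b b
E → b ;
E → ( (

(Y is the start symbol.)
No shift-reduce conflicts

Augment with Y' → Y and build the canonical LR(0) collection (I0 = CLOSURE({[Y' → . Y]}), then GOTO on every symbol after a dot until no new states appear). It has 13 states:
  I0: { [Y → . ( b E], [Y' → . Y] }  — shift
  I1: { [Y → ( . b E] }  — shift
  I2: { [Y' → Y .] }  — accept
  I3: { [E → . ( (], [E → . ; E], [E → . b ;], [E → . b b b], [Y → ( b . E] }  — shift
  I4: { [E → ( . (] }  — shift
  I5: { [E → . ( (], [E → . ; E], [E → . b ;], [E → . b b b], [E → ; . E] }  — shift
  I6: { [Y → ( b E .] }  — reduce
  I7: { [E → b . ;], [E → b . b b] }  — shift
  I8: { [E → b ; .] }  — reduce
  I9: { [E → b b . b] }  — shift
  I10: { [E → b b b .] }  — reduce
  I11: { [E → ; E .] }  — reduce
  I12: { [E → ( ( .] }  — reduce

No state contains both a complete item and a shift item.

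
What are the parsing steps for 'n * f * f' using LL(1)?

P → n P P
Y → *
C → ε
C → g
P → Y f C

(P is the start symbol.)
LL(1) parsing maintains a stack (initially the start symbol over $) and the input. At each step: if the stack top is a terminal, match it against the current input token; if it is a non-terminal N, replace it with the RHS of M[N, lookahead] (the unique production whose predict set contains the lookahead).

Stack is shown with the top on the left.

Stack      Input        Action
------------------------------
P $        n * f * f $  output P → n P P
n P P $    n * f * f $  match 'n'
P P $      * f * f $    output P → Y f C
Y f C P $  * f * f $    output Y → *
* f C P $  * f * f $    match '*'
f C P $    f * f $      match 'f'
C P $      * f $        output C → ε
P $        * f $        output P → Y f C
Y f C $    * f $        output Y → *
* f C $    * f $        match '*'
f C $      f $          match 'f'
C $        $            output C → ε
$          $            accept

The string is accepted.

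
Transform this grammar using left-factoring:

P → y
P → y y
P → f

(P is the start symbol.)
Left-factoring transforms A → αβ₁ | αβ₂ into A → αA' and A' → β₁ | β₂
(α is the longest common prefix among the alternatives). Repeat until
no nonterminal has two alternatives with a common prefix.

Round 1: P has alternatives sharing prefix 'y'. Introduce P': P → y P'
  Add: P' → ε
  Add: P' → y

No remaining common prefixes — done.

Resulting grammar:
P → y P'
P' → ε
P' → y
P → f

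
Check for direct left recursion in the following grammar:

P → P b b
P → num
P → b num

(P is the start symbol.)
Yes, P is left-recursive

Direct left recursion occurs when N → N α for some non-terminal N (the right-hand side begins with the left-hand side itself).

P → P b b: LEFT RECURSIVE (starts with P)
P → num: starts with num
P → b num: starts with b

The grammar has direct left recursion on: P.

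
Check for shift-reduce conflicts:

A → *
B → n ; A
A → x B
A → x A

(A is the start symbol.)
A shift-reduce conflict occurs when an LR(0) state has both:
  - a complete (reduce) item [A → α .] (dot at the end), and
  - a shift item [B → β . c γ] (dot before a terminal).

Augment with A' → A and build the canonical LR(0) collection (I0 = CLOSURE({[A' → . A]}), then GOTO on every symbol after a dot until no new states appear). It has 9 states:
  I0: { [A → . *], [A → . x A], [A → . x B], [A' → . A] }  — shift
  I1: { [A → * .] }  — reduce
  I2: { [A' → A .] }  — accept
  I3: { [A → . *], [A → . x A], [A → . x B], [A → x . A], [A → x . B], [B → . n ; A] }  — shift
  I4: { [A → x A .] }  — reduce
  I5: { [A → x B .] }  — reduce
  I6: { [B → n . ; A] }  — shift
  I7: { [A → . *], [A → . x A], [A → . x B], [B → n ; . A] }  — shift
  I8: { [B → n ; A .] }  — reduce

No state contains both a complete item and a shift item.

Answer: No shift-reduce conflicts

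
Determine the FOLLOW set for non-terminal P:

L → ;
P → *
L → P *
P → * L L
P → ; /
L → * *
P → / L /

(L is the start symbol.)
To compute FOLLOW(P), find every occurrence of P on a right-hand side N → α P β: add FIRST(β) \ {ε}, and if β is empty or nullable also add FOLLOW(N). Iterate to a fixed point.

In L → P *: P is followed by '*', add FIRST('*') \ {ε} = { '*' }

Taking the union: FOLLOW(P) = { '*' }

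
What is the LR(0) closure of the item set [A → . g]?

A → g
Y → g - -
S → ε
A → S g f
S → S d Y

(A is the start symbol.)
To compute CLOSURE, for each item [A → α.Bβ] where B is a non-terminal, add [B → .γ] for all productions B → γ; repeat for the newly added items until nothing changes.

Start with: [A → . g]
The dot precedes the terminal g, so nothing is added.

CLOSURE = { [A → . g] }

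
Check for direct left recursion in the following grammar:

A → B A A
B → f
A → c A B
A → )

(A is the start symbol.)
A → B A A: starts with B
B → f: starts with f
A → c A B: starts with c
A → ): starts with ')'

No direct left recursion found.

Answer: No direct left recursion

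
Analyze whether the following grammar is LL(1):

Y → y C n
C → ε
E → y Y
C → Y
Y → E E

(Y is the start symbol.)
Relevant sets:
  FIRST(E) = { 'y' }
  FIRST(Y) = { 'y' }
  FOLLOW(C) = { 'n' }

For Y:
  PREDICT(Y → y C n) = { 'y' }
  PREDICT(Y → E E) = { 'y' }
For C:
  PREDICT(C → ε) = { 'n' }
  PREDICT(C → Y) = { 'y' }
E has a single production, so nothing to check there.

Conflict found: Predict set conflict for Y: { 'y' }
The grammar is NOT LL(1).

Answer: No. Predict set conflict for Y: { 'y' }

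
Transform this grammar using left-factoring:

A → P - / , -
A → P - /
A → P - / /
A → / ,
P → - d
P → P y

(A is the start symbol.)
Left-factoring transforms A → αβ₁ | αβ₂ into A → αA' and A' → β₁ | β₂
(α is the longest common prefix among the alternatives). Repeat until
no nonterminal has two alternatives with a common prefix.

Round 1: A has alternatives sharing prefix 'P - /'. Introduce A': A → P - / A'
  Add: A' → , -
  Add: A' → ε
  Add: A' → /

No remaining common prefixes — done.

Resulting grammar:
A → P - / A'
A' → , -
A' → ε
A' → /
A → / ,
P → - d
P → P y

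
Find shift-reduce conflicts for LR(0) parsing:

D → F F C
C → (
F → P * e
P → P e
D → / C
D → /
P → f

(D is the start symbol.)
Yes — I1: [D → / .] vs [C → . (]

A shift-reduce conflict occurs when an LR(0) state has both:
  - a complete (reduce) item [A → α .] (dot at the end), and
  - a shift item [B → β . c γ] (dot before a terminal).

Augment with D' → D and build the canonical LR(0) collection (I0 = CLOSURE({[D' → . D]}), then GOTO on every symbol after a dot until no new states appear). It has 13 states:
  I0: { [D → . / C], [D → . /], [D → . F F C], [D' → . D], [F → . P * e], [P → . P e], [P → . f] }  — shift
  I1: { [C → . (], [D → / . C], [D → / .] }  — shift, reduce
  I2: { [D' → D .] }  — accept
  I3: { [D → F . F C], [F → . P * e], [P → . P e], [P → . f] }  — shift
  I4: { [F → P . * e], [P → P . e] }  — shift
  I5: { [P → f .] }  — reduce
  I6: { [F → P * . e] }  — shift
  I7: { [P → P e .] }  — reduce
  I8: { [F → P * e .] }  — reduce
  I9: { [C → . (], [D → F F . C] }  — shift
  I10: { [C → ( .] }  — reduce
  I11: { [D → F F C .] }  — reduce
  I12: { [D → / C .] }  — reduce

I1 contains reduce item [D → / .] and shift item [C → . (] — shift-reduce conflict.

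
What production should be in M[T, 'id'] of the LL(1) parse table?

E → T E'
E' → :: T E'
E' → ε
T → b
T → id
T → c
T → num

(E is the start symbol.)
To find M[T, 'id'], we find productions for T where 'id' is in the predict set (PREDICT(N → α) = (FIRST(α) \ {ε}) ∪ (FOLLOW(N) if α ⇒* ε)).

T → b: PREDICT = { 'b' }
T → id: PREDICT = { 'id' }
  'id' is in predict set, so this production goes in M[T, 'id']
T → c: PREDICT = { 'c' }
T → num: PREDICT = { 'num' }

M[T, 'id'] = T → id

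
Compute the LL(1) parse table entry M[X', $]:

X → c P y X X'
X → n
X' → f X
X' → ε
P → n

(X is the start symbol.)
X' → ε

To find M[X', $], we find productions for X' where $ is in the predict set (PREDICT(N → α) = (FIRST(α) \ {ε}) ∪ (FOLLOW(N) if α ⇒* ε)).

Relevant sets:
  FOLLOW(X') = { $, 'f' }

X' → f X: PREDICT = { 'f' }
X' → ε: PREDICT = { $, 'f' }
  $ is in predict set, so this production goes in M[X', $]

M[X', $] = X' → ε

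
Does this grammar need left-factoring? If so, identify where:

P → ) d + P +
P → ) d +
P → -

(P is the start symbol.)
Left-factoring is needed when two productions for the same non-terminal
share a common prefix on the right-hand side.

Productions for P:
  P → ) d + P +
  P → ) d +
  P → -

Found common prefix ') d +' in productions for P

Answer: Yes, P has productions with common prefix ') d +'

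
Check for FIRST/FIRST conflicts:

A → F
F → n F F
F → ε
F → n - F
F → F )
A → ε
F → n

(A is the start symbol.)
Yes. A → F / A → ε on { ε }; F → n F F / F → n '-' F on { 'n' }; F → n F F / F → F ')' on { 'n' }; F → n F F / F → n on { 'n' }; F → n '-' F / F → F ')' on { 'n' }; F → n '-' F / F → n on { 'n' }; F → F ')' / F → n on { 'n' }

A FIRST/FIRST conflict occurs when two productions N → α and N → β for the same non-terminal have FIRST(α) ∩ FIRST(β) ≠ ∅ (with ε ∈ FIRST of a nullable right-hand side, so two nullable alternatives also conflict).

FIRST sets of the non-terminals at (or reachable through a nullable prefix from) the front of some alternative:
  FIRST(F) = { ')', 'n', ε }

Productions for A:
  A → F: FIRST = { ')', 'n', ε }
  A → ε: FIRST = { ε }
Productions for F:
  F → n F F: FIRST = { 'n' }
  F → ε: FIRST = { ε }
  F → n - F: FIRST = { 'n' }
  F → F ): FIRST = { ')', 'n' }
  F → n: FIRST = { 'n' }

Conflict for A: A → F and A → ε
  Overlap: { ε }
Conflict for F: F → n F F and F → n - F
  Overlap: { 'n' }
Conflict for F: F → n F F and F → F )
  Overlap: { 'n' }
Conflict for F: F → n F F and F → n
  Overlap: { 'n' }
Conflict for F: F → n - F and F → F )
  Overlap: { 'n' }
Conflict for F: F → n - F and F → n
  Overlap: { 'n' }
Conflict for F: F → F ) and F → n
  Overlap: { 'n' }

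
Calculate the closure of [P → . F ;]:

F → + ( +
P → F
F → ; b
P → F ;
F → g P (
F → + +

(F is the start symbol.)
{ [F → . + ( +], [F → . + +], [F → . ; b], [F → . g P (], [P → . F ;] }

To compute CLOSURE, for each item [A → α.Bβ] where B is a non-terminal, add [B → .γ] for all productions B → γ; repeat for the newly added items until nothing changes.

Start with: [P → . F ;]
  [P → . F ;] has the dot before F: add [F → . + ( +], [F → . ; b], [F → . g P (], [F → . + +]
No further items can be added.

CLOSURE = { [F → . + ( +], [F → . + +], [F → . ; b], [F → . g P (], [P → . F ;] }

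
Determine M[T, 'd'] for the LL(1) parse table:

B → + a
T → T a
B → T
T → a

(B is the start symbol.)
To find M[T, 'd'], we find productions for T where 'd' is in the predict set (PREDICT(N → α) = (FIRST(α) \ {ε}) ∪ (FOLLOW(N) if α ⇒* ε)).

Relevant sets:
  FIRST(T) = { 'a' }

T → T a: PREDICT = { 'a' }
T → a: PREDICT = { 'a' }

M[T, 'd'] is empty (no production applies)

Answer: Empty (error entry)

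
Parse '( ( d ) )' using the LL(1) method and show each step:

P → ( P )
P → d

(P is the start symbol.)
LL(1) parsing maintains a stack (initially the start symbol over $) and the input. At each step: if the stack top is a terminal, match it against the current input token; if it is a non-terminal N, replace it with the RHS of M[N, lookahead] (the unique production whose predict set contains the lookahead).

Stack is shown with the top on the left.

Stack      Input        Action
------------------------------
P $        ( ( d ) ) $  output P → ( P )
( P ) $    ( ( d ) ) $  match '('
P ) $      ( d ) ) $    output P → ( P )
( P ) ) $  ( d ) ) $    match '('
P ) ) $    d ) ) $      output P → d
d ) ) $    d ) ) $      match 'd'
) ) $      ) ) $        match ')'
) $        ) $          match ')'
$          $            accept

The string is accepted.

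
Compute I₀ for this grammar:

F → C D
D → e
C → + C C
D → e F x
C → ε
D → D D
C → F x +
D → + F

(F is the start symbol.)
First, augment the grammar with F' → F
I₀ = CLOSURE({ [F' → . F] }):
  [F' → . F] has the dot before F: add [F → . C D]
  [F → . C D] has the dot before C: add [C → . + C C], [C → .], [C → . F x +]
No further items can be added.

I₀ = { [C → . + C C], [C → . F x +], [C → .], [F → . C D], [F' → . F] }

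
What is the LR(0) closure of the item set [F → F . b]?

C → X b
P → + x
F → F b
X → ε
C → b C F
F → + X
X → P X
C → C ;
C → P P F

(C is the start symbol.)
{ [F → F . b] }

To compute CLOSURE, for each item [A → α.Bβ] where B is a non-terminal, add [B → .γ] for all productions B → γ; repeat for the newly added items until nothing changes.

Start with: [F → F . b]
The dot precedes the terminal b, so nothing is added.

CLOSURE = { [F → F . b] }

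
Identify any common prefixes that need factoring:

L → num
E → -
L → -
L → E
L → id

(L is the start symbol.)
Left-factoring is needed when two productions for the same non-terminal
share a common prefix on the right-hand side.

Productions for L:
  L → num
  L → -
  L → E
  L → id

No common prefixes found.

Answer: No, left-factoring is not needed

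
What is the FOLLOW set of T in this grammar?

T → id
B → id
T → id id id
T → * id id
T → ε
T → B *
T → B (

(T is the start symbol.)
{ $ }

T is the start symbol, so $ ∈ FOLLOW(T).
T does not occur on any right-hand side.

Taking the union: FOLLOW(T) = { $ }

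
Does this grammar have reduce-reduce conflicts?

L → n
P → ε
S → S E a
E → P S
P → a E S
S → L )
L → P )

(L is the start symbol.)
Yes — I8: [E → P S .] vs [P → .]; I12: [P → .] vs [P → a E S .]

A reduce-reduce conflict occurs when an LR(0) state has two complete items [A → α .] and [B → β .] — both call for a reduction, and with no lookahead the parser cannot choose between them.

Augment with L' → L and build the canonical LR(0) collection (I0 = CLOSURE({[L' → . L]}), then GOTO on every symbol after a dot until no new states appear). It has 14 states:
  I0: { [L → . P )], [L → . n], [L' → . L], [P → . a E S], [P → .] }  — shift, reduce
  I1: { [L' → L .] }  — accept
  I2: { [L → P . )] }  — shift
  I3: { [E → . P S], [P → . a E S], [P → .], [P → a . E S] }  — shift, reduce
  I4: { [L → n .] }  — reduce
  I5: { [L → . P )], [L → . n], [P → . a E S], [P → .], [P → a E . S], [S → . L )], [S → . S E a] }  — shift, reduce
  I6: { [E → P . S], [L → . P )], [L → . n], [P → . a E S], [P → .], [S → . L )], [S → . S E a] }  — shift, reduce
  I7: { [S → L . )] }  — shift
  I8: { [E → . P S], [E → P S .], [P → . a E S], [P → .], [S → S . E a] }  — shift, 2 reduces
  I9: { [S → S E . a] }  — shift
  I10: { [S → S E a .] }  — reduce
  I11: { [S → L ) .] }  — reduce
  I12: { [E → . P S], [P → . a E S], [P → .], [P → a E S .], [S → S . E a] }  — shift, 2 reduces
  I13: { [L → P ) .] }  — reduce

I8 contains complete items [E → P S .], [P → .] — reduce-reduce conflict.
I12 contains complete items [P → .], [P → a E S .] — reduce-reduce conflict.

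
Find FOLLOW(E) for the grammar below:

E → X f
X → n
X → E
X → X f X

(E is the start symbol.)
{ $, 'f' }

To compute FOLLOW(E), find every occurrence of E on a right-hand side N → α E β: add FIRST(β) \ {ε}, and if β is empty or nullable also add FOLLOW(N). Iterate to a fixed point.

E is the start symbol, so $ ∈ FOLLOW(E).
In X → E: E is at the end, add FOLLOW(X)

The FOLLOW sets referred to above (computed the same way, to a fixed point):
  FOLLOW(X) = { 'f' }

Taking the union: FOLLOW(E) = { $, 'f' }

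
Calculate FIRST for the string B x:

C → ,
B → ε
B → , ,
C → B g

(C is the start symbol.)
{ ',', 'x' }

FIRST sets of the non-terminals involved (from the grammar, by fixed-point iteration):
  FIRST(B) = { ',', ε }

To compute FIRST(B x), process the symbols left to right:
Symbol B is a non-terminal. Add FIRST(B) \ {ε} = { ',' }
B is nullable (ε ∈ FIRST(B)), continue to the next symbol.
Symbol x is a terminal. Add 'x' and stop.
FIRST(B x) = { ',', 'x' }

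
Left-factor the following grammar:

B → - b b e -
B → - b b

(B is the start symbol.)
B → - b b B'
B' → e -
B' → ε

Left-factoring transforms A → αβ₁ | αβ₂ into A → αA' and A' → β₁ | β₂
(α is the longest common prefix among the alternatives). Repeat until
no nonterminal has two alternatives with a common prefix.

Round 1: B has alternatives sharing prefix '- b b'. Introduce B': B → - b b B'
  Add: B' → e -
  Add: B' → ε

No remaining common prefixes — done.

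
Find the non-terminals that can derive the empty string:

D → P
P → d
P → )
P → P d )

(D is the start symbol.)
None

There are no ε-productions, so no non-terminal can derive ε.
No non-terminals are nullable.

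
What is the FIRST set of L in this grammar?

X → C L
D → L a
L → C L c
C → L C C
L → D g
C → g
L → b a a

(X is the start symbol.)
{ 'b', 'g' }

To compute FIRST(L), examine every production with L on the left-hand side, reading each right-hand side left to right until a non-nullable symbol is reached.

FIRST sets of the other non-terminals involved (by the same procedure, iterated to a fixed point):
  FIRST(C) = { 'b', 'g' }
  FIRST(D) = { 'b', 'g' }

From L → C L c:
  - C is a non-terminal: add FIRST(C) \ {ε} = { 'b', 'g' }
    C is not nullable, so stop
From L → D g:
  - D is a non-terminal: add FIRST(D) \ {ε} = { 'b', 'g' }
    D is not nullable, so stop
From L → b a a:
  - b is a terminal: add 'b' and stop

Collecting: FIRST(L) = { 'b', 'g' }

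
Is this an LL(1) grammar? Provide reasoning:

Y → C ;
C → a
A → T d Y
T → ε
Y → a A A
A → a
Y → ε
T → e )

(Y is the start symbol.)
Relevant sets:
  FIRST(C) = { 'a' }
  FIRST(T) = { 'e', ε }
  FOLLOW(Y) = { $, 'a', 'd', 'e' }
  FOLLOW(T) = { 'd' }

For Y:
  PREDICT(Y → C ';') = { 'a' }
  PREDICT(Y → a A A) = { 'a' }
  PREDICT(Y → ε) = { $, 'a', 'd', 'e' }
For A:
  PREDICT(A → T d Y) = { 'd', 'e' }
  PREDICT(A → a) = { 'a' }
For T:
  PREDICT(T → ε) = { 'd' }
  PREDICT(T → e ')') = { 'e' }
C has a single production, so nothing to check there.

Conflict found: Predict set conflict for Y: { 'a' }
The grammar is NOT LL(1).

Answer: No. Predict set conflict for Y: { 'a' }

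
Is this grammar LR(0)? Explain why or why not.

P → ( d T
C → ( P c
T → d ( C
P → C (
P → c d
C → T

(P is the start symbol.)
Yes, the grammar is LR(0)

A grammar is LR(0) if no state in the canonical LR(0) collection has:
  - both a shift item (dot before a terminal) and a complete item (shift-reduce conflict), or
  - two or more complete items (reduce-reduce conflict; the accept item [P' → P .] counts as a complete item here).

Augment with P' → P and build the canonical LR(0) collection (I0 = CLOSURE({[P' → . P]}), then GOTO on every symbol after a dot until no new states appear). It has 16 states:
  I0: { [C → . ( P c], [C → . T], [P → . ( d T], [P → . C (], [P → . c d], [P' → . P], [T → . d ( C] }  — shift
  I1: { [C → ( . P c], [C → . ( P c], [C → . T], [P → ( . d T], [P → . ( d T], [P → . C (], [P → . c d], [T → . d ( C] }  — shift
  I2: { [P → C . (] }  — shift
  I3: { [P' → P .] }  — accept
  I4: { [C → T .] }  — reduce
  I5: { [P → c . d] }  — shift
  I6: { [T → d . ( C] }  — shift
  I7: { [C → . ( P c], [C → . T], [T → . d ( C], [T → d ( . C] }  — shift
  I8: { [C → ( . P c], [C → . ( P c], [C → . T], [P → . ( d T], [P → . C (], [P → . c d], [T → . d ( C] }  — shift
  I9: { [T → d ( C .] }  — reduce
  I10: { [C → ( P . c] }  — shift
  I11: { [C → ( P c .] }  — reduce
  I12: { [P → c d .] }  — reduce
  I13: { [P → C ( .] }  — reduce
  I14: { [P → ( d . T], [T → . d ( C], [T → d . ( C] }  — shift
  I15: { [P → ( d T .] }  — reduce

Every state is either a pure shift/goto state or contains exactly one complete item and nothing to shift — no conflicts. The grammar is LR(0).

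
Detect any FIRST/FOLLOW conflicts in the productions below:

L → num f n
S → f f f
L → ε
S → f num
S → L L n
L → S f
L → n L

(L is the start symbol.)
A FIRST/FOLLOW conflict occurs when a non-terminal N has a nullable alternative N → β (β ⇒* ε) and another alternative N → α with FIRST(α) ∩ FOLLOW(N) ≠ ∅: on such a lookahead the parser cannot decide between expanding α and letting N vanish via β.

Nullable non-terminals: L.
FIRST sets used below: FIRST(S) = { 'f', 'n', 'num' }

L: nullable alternative(s) L → ε; FOLLOW(L) = { $, 'f', 'n', 'num' }
  L → num f n: FIRST \ {ε} = { 'num' } — overlaps FOLLOW(L) on { 'num' }: CONFLICT
  L → ε: FIRST \ {ε} = { } — this is the only nullable alternative, skip
  L → S f: FIRST \ {ε} = { 'f', 'n', 'num' } — overlaps FOLLOW(L) on { 'f', 'n', 'num' }: CONFLICT
  L → n L: FIRST \ {ε} = { 'n' } — overlaps FOLLOW(L) on { 'n' }: CONFLICT

S has no nullable alternative, so no FIRST/FOLLOW check is needed there.

So the grammar has 3 FIRST/FOLLOW conflicts (marked CONFLICT above).

Answer: Yes. L → num f n with FOLLOW(L) on { 'num' }; L → S f with FOLLOW(L) on { 'f', 'n', 'num' }; L → n L with FOLLOW(L) on { 'n' }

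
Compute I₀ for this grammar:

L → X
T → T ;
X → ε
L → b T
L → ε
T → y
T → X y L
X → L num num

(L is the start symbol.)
First, augment the grammar with L' → L
I₀ = CLOSURE({ [L' → . L] }):
  [L' → . L] has the dot before L: add [L → . X], [L → . b T], [L → .]
  [L → . X] has the dot before X: add [X → .], [X → . L num num]
No further items can be added.

I₀ = { [L → . X], [L → . b T], [L → .], [L' → . L], [X → . L num num], [X → .] }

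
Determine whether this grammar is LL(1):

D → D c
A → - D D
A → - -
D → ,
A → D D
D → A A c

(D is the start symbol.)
Relevant sets:
  FIRST(D) = { ',', '-' }
  FIRST(A) = { ',', '-' }

For D:
  PREDICT(D → D c) = { ',', '-' }
  PREDICT(D → ',') = { ',' }
  PREDICT(D → A A c) = { ',', '-' }
For A:
  PREDICT(A → '-' D D) = { '-' }
  PREDICT(A → '-' '-') = { '-' }
  PREDICT(A → D D) = { ',', '-' }

Conflict found: Predict set conflict for D: { ',' }
The grammar is NOT LL(1).

Answer: No. Predict set conflict for D: { ',' }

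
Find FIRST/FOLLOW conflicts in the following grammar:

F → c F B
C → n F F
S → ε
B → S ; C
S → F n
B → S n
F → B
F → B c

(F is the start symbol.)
A FIRST/FOLLOW conflict occurs when a non-terminal N has a nullable alternative N → β (β ⇒* ε) and another alternative N → α with FIRST(α) ∩ FOLLOW(N) ≠ ∅: on such a lookahead the parser cannot decide between expanding α and letting N vanish via β.

Nullable non-terminals: S.
FIRST sets used below: FIRST(F) = { ';', 'c', 'n' }

S: nullable alternative(s) S → ε; FOLLOW(S) = { ';', 'n' }
  S → ε: FIRST \ {ε} = { } — this is the only nullable alternative, skip
  S → F n: FIRST \ {ε} = { ';', 'c', 'n' } — overlaps FOLLOW(S) on { ';', 'n' }: CONFLICT

B, C, F have no nullable alternative, so no FIRST/FOLLOW check is needed there.

So the grammar has 1 FIRST/FOLLOW conflict (marked CONFLICT above).

Answer: Yes. S → F n with FOLLOW(S) on { ';', 'n' }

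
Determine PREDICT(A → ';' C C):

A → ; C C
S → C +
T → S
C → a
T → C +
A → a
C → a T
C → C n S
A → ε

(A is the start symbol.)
{ ';' }

PREDICT(A → ';' C C) = (FIRST(RHS) \ {ε}) ∪ (FOLLOW(A) if ε ∈ FIRST(RHS), i.e. RHS ⇒* ε)
FIRST(';' C C) = { ';' }
ε ∉ FIRST(';' C C), so FOLLOW(A) is not added.
PREDICT(A → ';' C C) = { ';' }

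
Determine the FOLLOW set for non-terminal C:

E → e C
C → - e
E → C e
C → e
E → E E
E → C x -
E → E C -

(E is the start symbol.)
In E → e C: C is at the end, add FOLLOW(E)
In E → C e: C is followed by e, add FIRST(e) \ {ε} = { 'e' }
In E → C x -: C is followed by x '-', add FIRST(x '-') \ {ε} = { 'x' }
In E → E C -: C is followed by '-', add FIRST('-') \ {ε} = { '-' }

The FOLLOW sets referred to above (computed the same way, to a fixed point):
  FOLLOW(E) = { $, '-', 'e' }

Taking the union: FOLLOW(C) = { $, '-', 'e', 'x' }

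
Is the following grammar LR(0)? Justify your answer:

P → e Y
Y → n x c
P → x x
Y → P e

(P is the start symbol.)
Yes, the grammar is LR(0)

Augment with P' → P and build the canonical LR(0) collection (I0 = CLOSURE({[P' → . P]}), then GOTO on every symbol after a dot until no new states appear). It has 11 states:
  I0: { [P → . e Y], [P → . x x], [P' → . P] }  — shift
  I1: { [P' → P .] }  — accept
  I2: { [P → . e Y], [P → . x x], [P → e . Y], [Y → . P e], [Y → . n x c] }  — shift
  I3: { [P → x . x] }  — shift
  I4: { [P → x x .] }  — reduce
  I5: { [Y → P . e] }  — shift
  I6: { [P → e Y .] }  — reduce
  I7: { [Y → n . x c] }  — shift
  I8: { [Y → n x . c] }  — shift
  I9: { [Y → n x c .] }  — reduce
  I10: { [Y → P e .] }  — reduce

Every state is either a pure shift/goto state or contains exactly one complete item and nothing to shift — no conflicts. The grammar is LR(0).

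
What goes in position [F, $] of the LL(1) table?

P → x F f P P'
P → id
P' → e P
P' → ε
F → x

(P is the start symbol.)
Empty (error entry)

To find M[F, $], we find productions for F where $ is in the predict set (PREDICT(N → α) = (FIRST(α) \ {ε}) ∪ (FOLLOW(N) if α ⇒* ε)).

F → x: PREDICT = { 'x' }

M[F, $] is empty (no production applies)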